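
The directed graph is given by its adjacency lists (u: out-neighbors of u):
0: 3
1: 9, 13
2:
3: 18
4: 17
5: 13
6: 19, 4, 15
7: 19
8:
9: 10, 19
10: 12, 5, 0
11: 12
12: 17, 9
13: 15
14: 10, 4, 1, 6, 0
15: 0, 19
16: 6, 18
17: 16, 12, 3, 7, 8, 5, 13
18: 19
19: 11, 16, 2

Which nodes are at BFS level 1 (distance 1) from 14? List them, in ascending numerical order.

0, 1, 4, 6, 10

Level 0: 14
Level 1: 0, 1, 4, 6, 10
Level 2: 3, 5, 9, 12, 13, 15, 17, 19
Level 3: 2, 7, 8, 11, 16, 18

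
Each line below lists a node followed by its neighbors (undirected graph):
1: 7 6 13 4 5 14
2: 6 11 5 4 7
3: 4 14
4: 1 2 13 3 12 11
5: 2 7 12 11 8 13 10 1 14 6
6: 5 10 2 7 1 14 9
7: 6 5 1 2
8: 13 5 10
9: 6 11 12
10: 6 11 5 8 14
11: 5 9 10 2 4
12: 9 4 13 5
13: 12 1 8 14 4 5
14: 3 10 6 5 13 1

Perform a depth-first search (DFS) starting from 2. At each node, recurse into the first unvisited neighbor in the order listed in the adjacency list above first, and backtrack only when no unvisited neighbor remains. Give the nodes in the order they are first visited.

Visit 2
2 → 6
6 → 5
5 → 7
7 → 1
1 → 13
13 → 12
12 → 9
9 → 11
11 → 10
10 → 8
10 → 14
14 → 3
3 → 4

2, 6, 5, 7, 1, 13, 12, 9, 11, 10, 8, 14, 3, 4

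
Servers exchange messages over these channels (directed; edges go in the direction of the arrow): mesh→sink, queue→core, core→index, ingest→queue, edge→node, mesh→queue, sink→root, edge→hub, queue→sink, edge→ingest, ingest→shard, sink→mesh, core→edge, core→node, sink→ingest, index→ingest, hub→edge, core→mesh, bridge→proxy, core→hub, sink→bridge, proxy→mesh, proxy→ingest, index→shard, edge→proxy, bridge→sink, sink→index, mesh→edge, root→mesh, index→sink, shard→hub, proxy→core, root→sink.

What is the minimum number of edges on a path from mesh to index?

Level 0: mesh
Level 1: edge, queue, sink
Level 2: bridge, core, hub, index, ingest, node, proxy, root
Level 3: shard
index first appears at level 2.

2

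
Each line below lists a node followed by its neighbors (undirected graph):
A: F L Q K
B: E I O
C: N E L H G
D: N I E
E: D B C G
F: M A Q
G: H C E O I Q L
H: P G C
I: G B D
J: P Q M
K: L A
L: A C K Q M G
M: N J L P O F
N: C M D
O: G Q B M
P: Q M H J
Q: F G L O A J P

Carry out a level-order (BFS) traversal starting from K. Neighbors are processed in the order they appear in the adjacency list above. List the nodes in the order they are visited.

K L A C Q M G F N E H O J P I D B

Visit K; enqueue L, A → queue [L, A]
Visit L; enqueue C, Q, M, G → queue [A, C, Q, M, G]
Visit A; enqueue F → queue [C, Q, M, G, F]
Visit C; enqueue N, E, H → queue [Q, M, G, F, N, E, H]
Visit Q; enqueue O, J, P → queue [M, G, F, N, E, H, O, J, P]
Visit M → queue [G, F, N, E, H, O, J, P]
Visit G; enqueue I → queue [F, N, E, H, O, J, P, I]
Visit F → queue [N, E, H, O, J, P, I]
Visit N; enqueue D → queue [E, H, O, J, P, I, D]
Visit E; enqueue B → queue [H, O, J, P, I, D, B]
Visit H → queue [O, J, P, I, D, B]
Visit O → queue [J, P, I, D, B]
Visit J → queue [P, I, D, B]
Visit P → queue [I, D, B]
Visit I → queue [D, B]
Visit D → queue [B]
Visit B → queue []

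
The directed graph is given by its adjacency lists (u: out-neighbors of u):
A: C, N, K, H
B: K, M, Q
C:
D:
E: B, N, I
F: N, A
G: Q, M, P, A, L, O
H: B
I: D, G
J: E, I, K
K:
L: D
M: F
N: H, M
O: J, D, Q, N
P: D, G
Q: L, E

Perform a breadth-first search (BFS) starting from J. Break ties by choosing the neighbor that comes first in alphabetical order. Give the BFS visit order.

J → E → I → K → B → N → D → G → M → Q → H → A → L → O → P → F → C

Visit J; enqueue E, I, K → queue [E, I, K]
Visit E; enqueue B, N → queue [I, K, B, N]
Visit I; enqueue D, G → queue [K, B, N, D, G]
Visit K → queue [B, N, D, G]
Visit B; enqueue M, Q → queue [N, D, G, M, Q]
Visit N; enqueue H → queue [D, G, M, Q, H]
Visit D → queue [G, M, Q, H]
Visit G; enqueue A, L, O, P → queue [M, Q, H, A, L, O, P]
Visit M; enqueue F → queue [Q, H, A, L, O, P, F]
Visit Q → queue [H, A, L, O, P, F]
Visit H → queue [A, L, O, P, F]
Visit A; enqueue C → queue [L, O, P, F, C]
Visit L → queue [O, P, F, C]
Visit O → queue [P, F, C]
Visit P → queue [F, C]
Visit F → queue [C]
Visit C → queue []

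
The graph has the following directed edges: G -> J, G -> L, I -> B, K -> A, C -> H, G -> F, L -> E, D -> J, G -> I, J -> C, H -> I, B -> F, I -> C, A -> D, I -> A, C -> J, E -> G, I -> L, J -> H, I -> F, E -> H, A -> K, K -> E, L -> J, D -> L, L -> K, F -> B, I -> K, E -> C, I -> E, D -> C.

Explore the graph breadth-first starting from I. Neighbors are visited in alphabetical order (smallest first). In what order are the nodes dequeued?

I, A, B, C, E, F, K, L, D, H, J, G

Visit I; enqueue A, B, C, E, F, K, L → queue [A, B, C, E, F, K, L]
Visit A; enqueue D → queue [B, C, E, F, K, L, D]
Visit B → queue [C, E, F, K, L, D]
Visit C; enqueue H, J → queue [E, F, K, L, D, H, J]
Visit E; enqueue G → queue [F, K, L, D, H, J, G]
Visit F → queue [K, L, D, H, J, G]
Visit K → queue [L, D, H, J, G]
Visit L → queue [D, H, J, G]
Visit D → queue [H, J, G]
Visit H → queue [J, G]
Visit J → queue [G]
Visit G → queue []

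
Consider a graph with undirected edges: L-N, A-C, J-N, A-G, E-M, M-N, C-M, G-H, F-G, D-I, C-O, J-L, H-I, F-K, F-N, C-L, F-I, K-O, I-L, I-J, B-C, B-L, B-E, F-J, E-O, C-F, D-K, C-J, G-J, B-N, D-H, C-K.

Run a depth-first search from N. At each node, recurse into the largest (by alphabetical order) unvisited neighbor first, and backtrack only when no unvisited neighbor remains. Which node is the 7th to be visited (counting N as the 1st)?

Visit N
N → M
M → E
E → O
O → K
K → F
F → J
J → L
L → I
I → H
H → G
G → A
A → C
C → B
H → D

Visit order: N, M, E, O, K, F, J, L, I, H, G, A, C, B, D

J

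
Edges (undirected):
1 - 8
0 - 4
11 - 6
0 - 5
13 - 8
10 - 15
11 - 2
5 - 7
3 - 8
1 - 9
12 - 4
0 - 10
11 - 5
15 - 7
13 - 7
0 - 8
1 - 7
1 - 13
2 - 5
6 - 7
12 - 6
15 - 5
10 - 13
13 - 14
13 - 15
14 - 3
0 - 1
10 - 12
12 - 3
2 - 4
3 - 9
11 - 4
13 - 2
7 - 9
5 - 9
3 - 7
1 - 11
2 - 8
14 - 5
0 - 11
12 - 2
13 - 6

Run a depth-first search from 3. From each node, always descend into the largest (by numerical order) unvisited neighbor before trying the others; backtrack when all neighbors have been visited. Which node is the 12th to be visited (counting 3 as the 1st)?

Visit 3
3 → 14
14 → 13
13 → 15
15 → 10
10 → 12
12 → 6
6 → 11
11 → 5
5 → 9
9 → 7
7 → 1
1 → 8
8 → 2
2 → 4
4 → 0

Visit order: 3, 14, 13, 15, 10, 12, 6, 11, 5, 9, 7, 1, 8, 2, 4, 0

1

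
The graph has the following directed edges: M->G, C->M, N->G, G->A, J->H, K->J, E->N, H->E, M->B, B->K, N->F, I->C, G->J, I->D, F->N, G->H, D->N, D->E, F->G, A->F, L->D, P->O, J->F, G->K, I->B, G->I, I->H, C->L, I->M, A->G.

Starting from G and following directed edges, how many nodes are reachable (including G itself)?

14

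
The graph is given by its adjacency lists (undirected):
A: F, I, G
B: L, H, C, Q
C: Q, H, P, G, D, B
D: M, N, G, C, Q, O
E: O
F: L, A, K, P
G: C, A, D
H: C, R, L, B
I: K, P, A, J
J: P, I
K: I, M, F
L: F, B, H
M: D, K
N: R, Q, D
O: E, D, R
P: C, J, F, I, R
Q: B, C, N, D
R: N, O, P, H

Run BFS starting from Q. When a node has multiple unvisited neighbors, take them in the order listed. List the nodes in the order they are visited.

Q, B, C, N, D, L, H, P, G, R, M, O, F, J, I, A, K, E

Visit Q; enqueue B, C, N, D → queue [B, C, N, D]
Visit B; enqueue L, H → queue [C, N, D, L, H]
Visit C; enqueue P, G → queue [N, D, L, H, P, G]
Visit N; enqueue R → queue [D, L, H, P, G, R]
Visit D; enqueue M, O → queue [L, H, P, G, R, M, O]
Visit L; enqueue F → queue [H, P, G, R, M, O, F]
Visit H → queue [P, G, R, M, O, F]
Visit P; enqueue J, I → queue [G, R, M, O, F, J, I]
Visit G; enqueue A → queue [R, M, O, F, J, I, A]
Visit R → queue [M, O, F, J, I, A]
Visit M; enqueue K → queue [O, F, J, I, A, K]
Visit O; enqueue E → queue [F, J, I, A, K, E]
Visit F → queue [J, I, A, K, E]
Visit J → queue [I, A, K, E]
Visit I → queue [A, K, E]
Visit A → queue [K, E]
Visit K → queue [E]
Visit E → queue []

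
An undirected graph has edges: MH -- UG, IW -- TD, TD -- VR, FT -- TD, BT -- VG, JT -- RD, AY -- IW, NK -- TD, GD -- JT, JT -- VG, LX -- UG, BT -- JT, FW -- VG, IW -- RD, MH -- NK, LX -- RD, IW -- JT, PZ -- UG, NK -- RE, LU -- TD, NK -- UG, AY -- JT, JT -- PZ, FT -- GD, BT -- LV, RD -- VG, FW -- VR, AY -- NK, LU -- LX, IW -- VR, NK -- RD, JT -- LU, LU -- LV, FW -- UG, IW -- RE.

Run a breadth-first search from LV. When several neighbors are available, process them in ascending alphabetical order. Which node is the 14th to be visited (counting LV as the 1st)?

Visit LV; enqueue BT, LU → queue [BT, LU]
Visit BT; enqueue JT, VG → queue [LU, JT, VG]
Visit LU; enqueue LX, TD → queue [JT, VG, LX, TD]
Visit JT; enqueue AY, GD, IW, PZ, RD → queue [VG, LX, TD, AY, GD, IW, PZ, RD]
Visit VG; enqueue FW → queue [LX, TD, AY, GD, IW, PZ, RD, FW]
Visit LX; enqueue UG → queue [TD, AY, GD, IW, PZ, RD, FW, UG]
Visit TD; enqueue FT, NK, VR → queue [AY, GD, IW, PZ, RD, FW, UG, FT, NK, VR]
Visit AY → queue [GD, IW, PZ, RD, FW, UG, FT, NK, VR]
Visit GD → queue [IW, PZ, RD, FW, UG, FT, NK, VR]
Visit IW; enqueue RE → queue [PZ, RD, FW, UG, FT, NK, VR, RE]
Visit PZ → queue [RD, FW, UG, FT, NK, VR, RE]
Visit RD → queue [FW, UG, FT, NK, VR, RE]
Visit FW → queue [UG, FT, NK, VR, RE]
Visit UG; enqueue MH → queue [FT, NK, VR, RE, MH]
Visit FT → queue [NK, VR, RE, MH]
Visit NK → queue [VR, RE, MH]
Visit VR → queue [RE, MH]
Visit RE → queue [MH]
Visit MH → queue []

Visit order: LV, BT, LU, JT, VG, LX, TD, AY, GD, IW, PZ, RD, FW, UG, FT, NK, VR, RE, MH

UG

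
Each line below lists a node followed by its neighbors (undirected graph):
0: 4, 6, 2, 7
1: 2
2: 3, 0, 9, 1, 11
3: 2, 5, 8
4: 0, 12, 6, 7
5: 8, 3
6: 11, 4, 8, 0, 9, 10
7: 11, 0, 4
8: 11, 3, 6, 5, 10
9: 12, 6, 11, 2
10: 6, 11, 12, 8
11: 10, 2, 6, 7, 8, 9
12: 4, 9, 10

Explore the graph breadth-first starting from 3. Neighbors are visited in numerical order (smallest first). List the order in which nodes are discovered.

Visit 3; enqueue 2, 5, 8 → queue [2, 5, 8]
Visit 2; enqueue 0, 1, 9, 11 → queue [5, 8, 0, 1, 9, 11]
Visit 5 → queue [8, 0, 1, 9, 11]
Visit 8; enqueue 6, 10 → queue [0, 1, 9, 11, 6, 10]
Visit 0; enqueue 4, 7 → queue [1, 9, 11, 6, 10, 4, 7]
Visit 1 → queue [9, 11, 6, 10, 4, 7]
Visit 9; enqueue 12 → queue [11, 6, 10, 4, 7, 12]
Visit 11 → queue [6, 10, 4, 7, 12]
Visit 6 → queue [10, 4, 7, 12]
Visit 10 → queue [4, 7, 12]
Visit 4 → queue [7, 12]
Visit 7 → queue [12]
Visit 12 → queue []

3, 2, 5, 8, 0, 1, 9, 11, 6, 10, 4, 7, 12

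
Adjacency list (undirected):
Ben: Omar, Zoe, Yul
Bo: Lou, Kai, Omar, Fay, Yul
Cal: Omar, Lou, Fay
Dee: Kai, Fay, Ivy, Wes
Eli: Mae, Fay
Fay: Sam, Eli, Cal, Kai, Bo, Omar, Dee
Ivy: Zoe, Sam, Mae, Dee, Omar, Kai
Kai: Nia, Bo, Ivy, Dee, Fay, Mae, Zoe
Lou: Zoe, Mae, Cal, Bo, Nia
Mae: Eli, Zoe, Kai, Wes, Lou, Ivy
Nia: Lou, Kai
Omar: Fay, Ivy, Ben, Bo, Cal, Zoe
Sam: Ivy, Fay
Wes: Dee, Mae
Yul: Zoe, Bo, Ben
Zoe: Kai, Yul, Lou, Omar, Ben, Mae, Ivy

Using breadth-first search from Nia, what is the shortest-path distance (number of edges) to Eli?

Level 0: Nia
Level 1: Kai, Lou
Level 2: Bo, Cal, Dee, Fay, Ivy, Mae, Zoe
Level 3: Ben, Eli, Omar, Sam, Wes, Yul
Eli first appears at level 3.

3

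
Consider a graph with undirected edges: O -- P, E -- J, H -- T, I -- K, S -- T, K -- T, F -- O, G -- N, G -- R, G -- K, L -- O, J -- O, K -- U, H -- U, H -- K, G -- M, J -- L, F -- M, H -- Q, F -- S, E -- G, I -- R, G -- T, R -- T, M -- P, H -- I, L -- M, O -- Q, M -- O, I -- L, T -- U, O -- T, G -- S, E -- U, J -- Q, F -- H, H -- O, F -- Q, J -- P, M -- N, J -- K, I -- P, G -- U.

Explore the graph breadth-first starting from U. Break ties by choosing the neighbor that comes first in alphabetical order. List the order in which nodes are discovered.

U → E → G → H → K → T → J → M → N → R → S → F → I → O → Q → L → P

Visit U; enqueue E, G, H, K, T → queue [E, G, H, K, T]
Visit E; enqueue J → queue [G, H, K, T, J]
Visit G; enqueue M, N, R, S → queue [H, K, T, J, M, N, R, S]
Visit H; enqueue F, I, O, Q → queue [K, T, J, M, N, R, S, F, I, O, Q]
Visit K → queue [T, J, M, N, R, S, F, I, O, Q]
Visit T → queue [J, M, N, R, S, F, I, O, Q]
Visit J; enqueue L, P → queue [M, N, R, S, F, I, O, Q, L, P]
Visit M → queue [N, R, S, F, I, O, Q, L, P]
Visit N → queue [R, S, F, I, O, Q, L, P]
Visit R → queue [S, F, I, O, Q, L, P]
Visit S → queue [F, I, O, Q, L, P]
Visit F → queue [I, O, Q, L, P]
Visit I → queue [O, Q, L, P]
Visit O → queue [Q, L, P]
Visit Q → queue [L, P]
Visit L → queue [P]
Visit P → queue []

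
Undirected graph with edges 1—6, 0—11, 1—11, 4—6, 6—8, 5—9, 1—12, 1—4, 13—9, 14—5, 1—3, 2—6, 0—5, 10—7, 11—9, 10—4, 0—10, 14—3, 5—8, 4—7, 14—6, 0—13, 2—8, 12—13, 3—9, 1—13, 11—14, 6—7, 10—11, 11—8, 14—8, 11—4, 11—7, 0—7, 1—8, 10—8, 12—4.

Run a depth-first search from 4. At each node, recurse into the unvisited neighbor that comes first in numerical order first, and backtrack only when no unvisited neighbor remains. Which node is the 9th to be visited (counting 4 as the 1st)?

Visit 4
4 → 1
1 → 3
3 → 9
9 → 5
5 → 0
0 → 7
7 → 6
6 → 2
2 → 8
8 → 10
10 → 11
11 → 14
0 → 13
13 → 12

Visit order: 4, 1, 3, 9, 5, 0, 7, 6, 2, 8, 10, 11, 14, 13, 12

2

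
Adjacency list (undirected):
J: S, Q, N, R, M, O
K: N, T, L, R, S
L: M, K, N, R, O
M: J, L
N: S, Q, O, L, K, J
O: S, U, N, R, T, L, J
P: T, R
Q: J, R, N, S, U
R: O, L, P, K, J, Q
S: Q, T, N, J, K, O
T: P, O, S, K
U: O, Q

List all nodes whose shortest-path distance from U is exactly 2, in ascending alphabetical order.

Level 0: U
Level 1: O, Q
Level 2: J, L, N, R, S, T
Level 3: K, M, P

J, L, N, R, S, T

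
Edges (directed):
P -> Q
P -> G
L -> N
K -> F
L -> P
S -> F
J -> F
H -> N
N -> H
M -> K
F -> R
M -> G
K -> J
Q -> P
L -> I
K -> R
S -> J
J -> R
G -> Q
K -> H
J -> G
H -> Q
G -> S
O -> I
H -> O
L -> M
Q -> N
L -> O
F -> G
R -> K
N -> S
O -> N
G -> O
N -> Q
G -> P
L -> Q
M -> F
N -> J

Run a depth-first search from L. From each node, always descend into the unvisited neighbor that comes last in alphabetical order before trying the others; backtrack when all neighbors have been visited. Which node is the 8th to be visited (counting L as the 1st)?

K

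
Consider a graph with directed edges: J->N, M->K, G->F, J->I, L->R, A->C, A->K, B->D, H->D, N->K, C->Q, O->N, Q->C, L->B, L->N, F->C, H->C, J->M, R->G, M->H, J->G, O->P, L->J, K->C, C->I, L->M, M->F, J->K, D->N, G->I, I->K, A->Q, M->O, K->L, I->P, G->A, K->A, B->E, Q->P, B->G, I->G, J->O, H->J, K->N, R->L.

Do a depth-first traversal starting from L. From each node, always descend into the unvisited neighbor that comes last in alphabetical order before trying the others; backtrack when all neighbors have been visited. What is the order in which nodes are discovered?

Visit L
L → R
R → G
G → I
I → P
I → K
K → N
K → C
C → Q
K → A
G → F
L → M
M → O
M → H
H → J
H → D
L → B
B → E

L, R, G, I, P, K, N, C, Q, A, F, M, O, H, J, D, B, E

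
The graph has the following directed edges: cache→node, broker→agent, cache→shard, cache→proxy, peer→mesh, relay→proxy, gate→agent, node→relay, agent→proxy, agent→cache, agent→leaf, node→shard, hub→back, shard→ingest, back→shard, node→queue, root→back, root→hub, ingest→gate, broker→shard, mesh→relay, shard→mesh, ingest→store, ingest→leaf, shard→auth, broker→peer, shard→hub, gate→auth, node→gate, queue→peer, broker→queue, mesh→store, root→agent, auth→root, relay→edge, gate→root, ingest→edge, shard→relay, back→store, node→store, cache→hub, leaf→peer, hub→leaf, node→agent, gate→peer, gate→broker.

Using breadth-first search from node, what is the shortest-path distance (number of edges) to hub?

2

Level 0: node
Level 1: agent, gate, queue, relay, shard, store
Level 2: auth, broker, cache, edge, hub, ingest, leaf, mesh, peer, proxy, root
Level 3: back
hub first appears at level 2.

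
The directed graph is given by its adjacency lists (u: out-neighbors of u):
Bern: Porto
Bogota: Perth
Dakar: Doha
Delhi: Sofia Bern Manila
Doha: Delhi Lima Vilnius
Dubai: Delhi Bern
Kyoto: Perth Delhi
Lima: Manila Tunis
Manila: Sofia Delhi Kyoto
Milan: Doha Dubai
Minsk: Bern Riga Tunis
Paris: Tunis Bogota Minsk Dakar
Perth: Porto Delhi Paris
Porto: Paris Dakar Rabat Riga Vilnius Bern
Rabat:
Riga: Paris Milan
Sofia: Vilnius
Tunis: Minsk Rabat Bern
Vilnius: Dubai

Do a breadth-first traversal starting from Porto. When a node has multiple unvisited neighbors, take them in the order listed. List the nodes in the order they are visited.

Visit Porto; enqueue Paris, Dakar, Rabat, Riga, Vilnius, Bern → queue [Paris, Dakar, Rabat, Riga, Vilnius, Bern]
Visit Paris; enqueue Tunis, Bogota, Minsk → queue [Dakar, Rabat, Riga, Vilnius, Bern, Tunis, Bogota, Minsk]
Visit Dakar; enqueue Doha → queue [Rabat, Riga, Vilnius, Bern, Tunis, Bogota, Minsk, Doha]
Visit Rabat → queue [Riga, Vilnius, Bern, Tunis, Bogota, Minsk, Doha]
Visit Riga; enqueue Milan → queue [Vilnius, Bern, Tunis, Bogota, Minsk, Doha, Milan]
Visit Vilnius; enqueue Dubai → queue [Bern, Tunis, Bogota, Minsk, Doha, Milan, Dubai]
Visit Bern → queue [Tunis, Bogota, Minsk, Doha, Milan, Dubai]
Visit Tunis → queue [Bogota, Minsk, Doha, Milan, Dubai]
Visit Bogota; enqueue Perth → queue [Minsk, Doha, Milan, Dubai, Perth]
Visit Minsk → queue [Doha, Milan, Dubai, Perth]
Visit Doha; enqueue Delhi, Lima → queue [Milan, Dubai, Perth, Delhi, Lima]
Visit Milan → queue [Dubai, Perth, Delhi, Lima]
Visit Dubai → queue [Perth, Delhi, Lima]
Visit Perth → queue [Delhi, Lima]
Visit Delhi; enqueue Sofia, Manila → queue [Lima, Sofia, Manila]
Visit Lima → queue [Sofia, Manila]
Visit Sofia → queue [Manila]
Visit Manila; enqueue Kyoto → queue [Kyoto]
Visit Kyoto → queue []

Porto, Paris, Dakar, Rabat, Riga, Vilnius, Bern, Tunis, Bogota, Minsk, Doha, Milan, Dubai, Perth, Delhi, Lima, Sofia, Manila, Kyoto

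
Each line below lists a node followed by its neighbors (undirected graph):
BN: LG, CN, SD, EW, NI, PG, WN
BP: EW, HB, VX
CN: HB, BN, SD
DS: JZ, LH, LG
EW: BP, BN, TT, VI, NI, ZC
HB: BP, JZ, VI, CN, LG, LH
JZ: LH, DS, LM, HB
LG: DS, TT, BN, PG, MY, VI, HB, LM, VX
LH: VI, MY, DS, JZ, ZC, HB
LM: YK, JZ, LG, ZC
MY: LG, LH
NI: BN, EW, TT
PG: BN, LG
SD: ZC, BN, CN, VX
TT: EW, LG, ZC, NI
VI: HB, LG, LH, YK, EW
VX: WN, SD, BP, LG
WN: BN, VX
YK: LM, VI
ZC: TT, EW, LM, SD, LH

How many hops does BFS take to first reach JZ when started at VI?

Level 0: VI
Level 1: EW, HB, LG, LH, YK
Level 2: BN, BP, CN, DS, JZ, LM, MY, NI, PG, TT, VX, ZC
Level 3: SD, WN
JZ first appears at level 2.

2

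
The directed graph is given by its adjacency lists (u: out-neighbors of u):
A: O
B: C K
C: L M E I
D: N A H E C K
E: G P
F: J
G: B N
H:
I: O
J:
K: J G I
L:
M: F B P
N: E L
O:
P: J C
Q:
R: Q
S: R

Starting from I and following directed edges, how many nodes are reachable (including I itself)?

2

BFS from I visits: I, O
Reachable nodes: 2 of 19 total.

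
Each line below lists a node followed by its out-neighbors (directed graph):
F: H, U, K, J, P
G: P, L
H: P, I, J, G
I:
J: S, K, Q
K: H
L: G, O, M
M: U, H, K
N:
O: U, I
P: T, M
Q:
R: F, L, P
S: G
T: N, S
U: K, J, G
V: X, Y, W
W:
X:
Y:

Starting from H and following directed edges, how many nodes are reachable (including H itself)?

14

BFS from H visits: H, P, I, J, G, T, M, S, K, Q, L, N, U, O
Reachable nodes: 14 of 20 total.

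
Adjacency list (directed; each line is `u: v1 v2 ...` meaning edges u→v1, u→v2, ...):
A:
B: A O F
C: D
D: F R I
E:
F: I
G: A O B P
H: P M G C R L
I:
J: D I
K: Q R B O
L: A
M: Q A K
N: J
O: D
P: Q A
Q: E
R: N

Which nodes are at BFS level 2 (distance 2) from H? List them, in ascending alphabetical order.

Level 0: H
Level 1: C, G, L, M, P, R
Level 2: A, B, D, K, N, O, Q
Level 3: E, F, I, J

A, B, D, K, N, O, Q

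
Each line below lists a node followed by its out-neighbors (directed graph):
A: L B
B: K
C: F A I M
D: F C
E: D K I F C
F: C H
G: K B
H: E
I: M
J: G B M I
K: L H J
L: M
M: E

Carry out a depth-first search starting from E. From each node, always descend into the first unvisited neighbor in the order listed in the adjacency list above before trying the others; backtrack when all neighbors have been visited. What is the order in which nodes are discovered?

Visit E
E → D
D → F
F → C
C → A
A → L
L → M
A → B
B → K
K → H
K → J
J → G
J → I

E, D, F, C, A, L, M, B, K, H, J, G, I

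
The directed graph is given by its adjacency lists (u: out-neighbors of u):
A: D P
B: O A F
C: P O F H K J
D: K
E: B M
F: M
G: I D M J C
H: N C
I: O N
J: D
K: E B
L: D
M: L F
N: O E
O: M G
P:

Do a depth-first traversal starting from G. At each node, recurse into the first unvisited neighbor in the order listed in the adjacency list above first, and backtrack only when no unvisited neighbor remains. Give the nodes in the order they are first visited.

G → I → O → M → L → D → K → E → B → A → P → F → N → J → C → H

Visit G
G → I
I → O
O → M
M → L
L → D
D → K
K → E
E → B
B → A
A → P
B → F
I → N
G → J
G → C
C → H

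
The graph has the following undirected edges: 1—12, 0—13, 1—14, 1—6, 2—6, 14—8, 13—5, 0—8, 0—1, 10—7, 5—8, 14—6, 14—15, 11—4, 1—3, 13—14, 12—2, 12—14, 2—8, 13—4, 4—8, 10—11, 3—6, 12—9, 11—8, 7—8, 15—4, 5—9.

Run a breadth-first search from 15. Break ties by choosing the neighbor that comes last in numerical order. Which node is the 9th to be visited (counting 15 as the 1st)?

Visit 15; enqueue 14, 4 → queue [14, 4]
Visit 14; enqueue 13, 12, 8, 6, 1 → queue [4, 13, 12, 8, 6, 1]
Visit 4; enqueue 11 → queue [13, 12, 8, 6, 1, 11]
Visit 13; enqueue 5, 0 → queue [12, 8, 6, 1, 11, 5, 0]
Visit 12; enqueue 9, 2 → queue [8, 6, 1, 11, 5, 0, 9, 2]
Visit 8; enqueue 7 → queue [6, 1, 11, 5, 0, 9, 2, 7]
Visit 6; enqueue 3 → queue [1, 11, 5, 0, 9, 2, 7, 3]
Visit 1 → queue [11, 5, 0, 9, 2, 7, 3]
Visit 11; enqueue 10 → queue [5, 0, 9, 2, 7, 3, 10]
Visit 5 → queue [0, 9, 2, 7, 3, 10]
Visit 0 → queue [9, 2, 7, 3, 10]
Visit 9 → queue [2, 7, 3, 10]
Visit 2 → queue [7, 3, 10]
Visit 7 → queue [3, 10]
Visit 3 → queue [10]
Visit 10 → queue []

Visit order: 15, 14, 4, 13, 12, 8, 6, 1, 11, 5, 0, 9, 2, 7, 3, 10

11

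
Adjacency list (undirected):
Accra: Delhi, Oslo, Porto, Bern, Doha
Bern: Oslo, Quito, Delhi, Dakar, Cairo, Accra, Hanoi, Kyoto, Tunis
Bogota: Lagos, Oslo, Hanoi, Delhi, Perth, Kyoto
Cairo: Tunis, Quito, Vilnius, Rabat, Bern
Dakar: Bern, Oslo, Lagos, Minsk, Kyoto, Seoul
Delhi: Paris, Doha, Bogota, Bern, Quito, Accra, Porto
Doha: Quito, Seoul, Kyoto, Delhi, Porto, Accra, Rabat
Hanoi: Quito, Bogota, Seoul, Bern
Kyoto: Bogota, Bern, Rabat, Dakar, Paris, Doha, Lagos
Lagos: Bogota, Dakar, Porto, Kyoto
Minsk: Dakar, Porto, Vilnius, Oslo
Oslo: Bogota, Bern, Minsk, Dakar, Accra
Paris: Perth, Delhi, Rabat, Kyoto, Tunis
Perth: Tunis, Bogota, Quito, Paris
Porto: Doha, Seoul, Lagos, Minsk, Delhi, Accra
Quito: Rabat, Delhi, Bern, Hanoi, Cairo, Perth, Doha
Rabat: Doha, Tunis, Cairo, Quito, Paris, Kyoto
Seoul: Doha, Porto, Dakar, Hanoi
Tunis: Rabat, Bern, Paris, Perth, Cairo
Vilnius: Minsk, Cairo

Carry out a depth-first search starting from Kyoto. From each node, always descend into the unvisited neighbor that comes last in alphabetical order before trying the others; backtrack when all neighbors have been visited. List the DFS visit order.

Visit Kyoto
Kyoto → Rabat
Rabat → Tunis
Tunis → Perth
Perth → Quito
Quito → Hanoi
Hanoi → Seoul
Seoul → Porto
Porto → Minsk
Minsk → Vilnius
Vilnius → Cairo
Cairo → Bern
Bern → Oslo
Oslo → Dakar
Dakar → Lagos
Lagos → Bogota
Bogota → Delhi
Delhi → Paris
Delhi → Doha
Doha → Accra

Kyoto → Rabat → Tunis → Perth → Quito → Hanoi → Seoul → Porto → Minsk → Vilnius → Cairo → Bern → Oslo → Dakar → Lagos → Bogota → Delhi → Paris → Doha → Accra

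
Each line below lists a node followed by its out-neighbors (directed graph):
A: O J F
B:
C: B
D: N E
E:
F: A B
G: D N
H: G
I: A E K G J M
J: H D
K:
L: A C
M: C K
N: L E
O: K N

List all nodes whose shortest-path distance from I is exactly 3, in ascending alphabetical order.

Level 0: I
Level 1: A, E, G, J, K, M
Level 2: C, D, F, H, N, O
Level 3: B, L

B, L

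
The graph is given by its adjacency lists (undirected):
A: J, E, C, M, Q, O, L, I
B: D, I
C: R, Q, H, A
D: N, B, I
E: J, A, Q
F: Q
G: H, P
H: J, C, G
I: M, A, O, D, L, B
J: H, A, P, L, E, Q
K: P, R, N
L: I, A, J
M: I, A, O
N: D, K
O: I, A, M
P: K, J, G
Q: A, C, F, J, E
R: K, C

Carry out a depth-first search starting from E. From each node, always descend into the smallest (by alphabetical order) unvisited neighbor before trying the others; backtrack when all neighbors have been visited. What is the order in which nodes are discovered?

E, A, C, H, G, P, J, L, I, B, D, N, K, R, M, O, Q, F

Visit E
E → A
A → C
C → H
H → G
G → P
P → J
J → L
L → I
I → B
B → D
D → N
N → K
K → R
I → M
M → O
J → Q
Q → F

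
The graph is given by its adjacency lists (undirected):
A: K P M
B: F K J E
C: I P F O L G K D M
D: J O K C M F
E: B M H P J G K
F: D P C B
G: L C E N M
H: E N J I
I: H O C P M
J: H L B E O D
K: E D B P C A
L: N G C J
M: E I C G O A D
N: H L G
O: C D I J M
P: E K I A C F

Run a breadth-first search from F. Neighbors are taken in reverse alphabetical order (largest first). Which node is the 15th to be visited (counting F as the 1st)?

H

Visit F; enqueue P, D, C, B → queue [P, D, C, B]
Visit P; enqueue K, I, E, A → queue [D, C, B, K, I, E, A]
Visit D; enqueue O, M, J → queue [C, B, K, I, E, A, O, M, J]
Visit C; enqueue L, G → queue [B, K, I, E, A, O, M, J, L, G]
Visit B → queue [K, I, E, A, O, M, J, L, G]
Visit K → queue [I, E, A, O, M, J, L, G]
Visit I; enqueue H → queue [E, A, O, M, J, L, G, H]
Visit E → queue [A, O, M, J, L, G, H]
Visit A → queue [O, M, J, L, G, H]
Visit O → queue [M, J, L, G, H]
Visit M → queue [J, L, G, H]
Visit J → queue [L, G, H]
Visit L; enqueue N → queue [G, H, N]
Visit G → queue [H, N]
Visit H → queue [N]
Visit N → queue []

Visit order: F, P, D, C, B, K, I, E, A, O, M, J, L, G, H, N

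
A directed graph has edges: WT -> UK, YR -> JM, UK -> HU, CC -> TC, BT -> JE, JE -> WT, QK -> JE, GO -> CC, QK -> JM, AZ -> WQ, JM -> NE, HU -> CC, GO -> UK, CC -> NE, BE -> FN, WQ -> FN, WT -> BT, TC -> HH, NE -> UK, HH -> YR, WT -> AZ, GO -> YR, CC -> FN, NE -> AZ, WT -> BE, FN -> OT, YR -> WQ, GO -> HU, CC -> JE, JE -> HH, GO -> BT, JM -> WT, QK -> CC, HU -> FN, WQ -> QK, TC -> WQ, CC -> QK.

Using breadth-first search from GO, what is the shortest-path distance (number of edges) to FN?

2

Level 0: GO
Level 1: BT, CC, HU, UK, YR
Level 2: FN, JE, JM, NE, QK, TC, WQ
Level 3: AZ, HH, OT, WT
Level 4: BE
FN first appears at level 2.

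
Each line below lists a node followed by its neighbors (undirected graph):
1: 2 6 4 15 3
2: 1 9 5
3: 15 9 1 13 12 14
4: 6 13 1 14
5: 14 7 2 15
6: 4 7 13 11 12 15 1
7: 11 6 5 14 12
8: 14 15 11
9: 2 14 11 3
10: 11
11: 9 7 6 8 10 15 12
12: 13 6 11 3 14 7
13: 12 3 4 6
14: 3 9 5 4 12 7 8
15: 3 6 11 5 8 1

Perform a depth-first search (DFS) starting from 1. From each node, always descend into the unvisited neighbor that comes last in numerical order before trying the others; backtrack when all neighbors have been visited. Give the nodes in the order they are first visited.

Visit 1
1 → 15
15 → 11
11 → 12
12 → 14
14 → 9
9 → 3
3 → 13
13 → 6
6 → 7
7 → 5
5 → 2
6 → 4
14 → 8
11 → 10

1 → 15 → 11 → 12 → 14 → 9 → 3 → 13 → 6 → 7 → 5 → 2 → 4 → 8 → 10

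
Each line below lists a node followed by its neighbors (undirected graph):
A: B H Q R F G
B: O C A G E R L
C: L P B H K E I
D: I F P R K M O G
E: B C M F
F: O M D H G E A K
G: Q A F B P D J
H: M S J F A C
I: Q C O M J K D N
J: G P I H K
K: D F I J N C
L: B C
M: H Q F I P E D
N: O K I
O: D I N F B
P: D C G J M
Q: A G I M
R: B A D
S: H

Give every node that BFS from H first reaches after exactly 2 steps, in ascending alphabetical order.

B, D, E, G, I, K, L, O, P, Q, R

Level 0: H
Level 1: A, C, F, J, M, S
Level 2: B, D, E, G, I, K, L, O, P, Q, R
Level 3: N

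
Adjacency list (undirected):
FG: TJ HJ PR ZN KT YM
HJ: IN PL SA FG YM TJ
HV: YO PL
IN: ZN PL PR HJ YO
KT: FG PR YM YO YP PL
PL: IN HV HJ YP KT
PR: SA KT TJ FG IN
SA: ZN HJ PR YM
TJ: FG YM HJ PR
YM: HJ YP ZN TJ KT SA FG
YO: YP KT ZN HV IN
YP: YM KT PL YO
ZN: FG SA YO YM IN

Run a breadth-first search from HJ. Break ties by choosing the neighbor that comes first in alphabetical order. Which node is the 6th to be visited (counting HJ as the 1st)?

Visit HJ; enqueue FG, IN, PL, SA, TJ, YM → queue [FG, IN, PL, SA, TJ, YM]
Visit FG; enqueue KT, PR, ZN → queue [IN, PL, SA, TJ, YM, KT, PR, ZN]
Visit IN; enqueue YO → queue [PL, SA, TJ, YM, KT, PR, ZN, YO]
Visit PL; enqueue HV, YP → queue [SA, TJ, YM, KT, PR, ZN, YO, HV, YP]
Visit SA → queue [TJ, YM, KT, PR, ZN, YO, HV, YP]
Visit TJ → queue [YM, KT, PR, ZN, YO, HV, YP]
Visit YM → queue [KT, PR, ZN, YO, HV, YP]
Visit KT → queue [PR, ZN, YO, HV, YP]
Visit PR → queue [ZN, YO, HV, YP]
Visit ZN → queue [YO, HV, YP]
Visit YO → queue [HV, YP]
Visit HV → queue [YP]
Visit YP → queue []

Visit order: HJ, FG, IN, PL, SA, TJ, YM, KT, PR, ZN, YO, HV, YP

TJ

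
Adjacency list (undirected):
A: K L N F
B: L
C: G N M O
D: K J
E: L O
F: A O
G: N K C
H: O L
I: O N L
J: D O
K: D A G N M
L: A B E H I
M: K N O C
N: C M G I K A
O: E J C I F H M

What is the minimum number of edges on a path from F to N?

Level 0: F
Level 1: A, O
Level 2: C, E, H, I, J, K, L, M, N
Level 3: B, D, G
N first appears at level 2.

2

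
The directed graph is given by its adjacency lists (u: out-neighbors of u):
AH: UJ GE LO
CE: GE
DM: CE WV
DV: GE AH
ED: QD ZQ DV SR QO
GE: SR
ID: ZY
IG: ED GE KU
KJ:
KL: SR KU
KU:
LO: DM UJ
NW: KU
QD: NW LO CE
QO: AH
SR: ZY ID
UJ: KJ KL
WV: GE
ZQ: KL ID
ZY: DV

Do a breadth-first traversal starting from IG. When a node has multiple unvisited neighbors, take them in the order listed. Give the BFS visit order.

Visit IG; enqueue ED, GE, KU → queue [ED, GE, KU]
Visit ED; enqueue QD, ZQ, DV, SR, QO → queue [GE, KU, QD, ZQ, DV, SR, QO]
Visit GE → queue [KU, QD, ZQ, DV, SR, QO]
Visit KU → queue [QD, ZQ, DV, SR, QO]
Visit QD; enqueue NW, LO, CE → queue [ZQ, DV, SR, QO, NW, LO, CE]
Visit ZQ; enqueue KL, ID → queue [DV, SR, QO, NW, LO, CE, KL, ID]
Visit DV; enqueue AH → queue [SR, QO, NW, LO, CE, KL, ID, AH]
Visit SR; enqueue ZY → queue [QO, NW, LO, CE, KL, ID, AH, ZY]
Visit QO → queue [NW, LO, CE, KL, ID, AH, ZY]
Visit NW → queue [LO, CE, KL, ID, AH, ZY]
Visit LO; enqueue DM, UJ → queue [CE, KL, ID, AH, ZY, DM, UJ]
Visit CE → queue [KL, ID, AH, ZY, DM, UJ]
Visit KL → queue [ID, AH, ZY, DM, UJ]
Visit ID → queue [AH, ZY, DM, UJ]
Visit AH → queue [ZY, DM, UJ]
Visit ZY → queue [DM, UJ]
Visit DM; enqueue WV → queue [UJ, WV]
Visit UJ; enqueue KJ → queue [WV, KJ]
Visit WV → queue [KJ]
Visit KJ → queue []

IG, ED, GE, KU, QD, ZQ, DV, SR, QO, NW, LO, CE, KL, ID, AH, ZY, DM, UJ, WV, KJ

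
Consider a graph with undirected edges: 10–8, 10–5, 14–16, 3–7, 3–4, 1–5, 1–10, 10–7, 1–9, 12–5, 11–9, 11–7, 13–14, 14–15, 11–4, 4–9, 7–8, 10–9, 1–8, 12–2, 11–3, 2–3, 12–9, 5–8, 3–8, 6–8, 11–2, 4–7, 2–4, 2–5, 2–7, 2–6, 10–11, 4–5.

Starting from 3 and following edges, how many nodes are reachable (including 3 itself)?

BFS from 3 visits: 3, 11, 8, 7, 4, 2, 10, 9, 6, 5, 1, 12
Reachable nodes: 12 of 16 total.

12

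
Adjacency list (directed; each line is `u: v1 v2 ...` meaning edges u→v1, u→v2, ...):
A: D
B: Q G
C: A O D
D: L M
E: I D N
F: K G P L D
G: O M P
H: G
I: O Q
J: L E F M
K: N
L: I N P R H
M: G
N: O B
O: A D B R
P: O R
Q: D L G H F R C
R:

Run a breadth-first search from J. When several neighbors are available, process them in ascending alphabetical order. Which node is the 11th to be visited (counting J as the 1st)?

P

Visit J; enqueue E, F, L, M → queue [E, F, L, M]
Visit E; enqueue D, I, N → queue [F, L, M, D, I, N]
Visit F; enqueue G, K, P → queue [L, M, D, I, N, G, K, P]
Visit L; enqueue H, R → queue [M, D, I, N, G, K, P, H, R]
Visit M → queue [D, I, N, G, K, P, H, R]
Visit D → queue [I, N, G, K, P, H, R]
Visit I; enqueue O, Q → queue [N, G, K, P, H, R, O, Q]
Visit N; enqueue B → queue [G, K, P, H, R, O, Q, B]
Visit G → queue [K, P, H, R, O, Q, B]
Visit K → queue [P, H, R, O, Q, B]
Visit P → queue [H, R, O, Q, B]
Visit H → queue [R, O, Q, B]
Visit R → queue [O, Q, B]
Visit O; enqueue A → queue [Q, B, A]
Visit Q; enqueue C → queue [B, A, C]
Visit B → queue [A, C]
Visit A → queue [C]
Visit C → queue []

Visit order: J, E, F, L, M, D, I, N, G, K, P, H, R, O, Q, B, A, C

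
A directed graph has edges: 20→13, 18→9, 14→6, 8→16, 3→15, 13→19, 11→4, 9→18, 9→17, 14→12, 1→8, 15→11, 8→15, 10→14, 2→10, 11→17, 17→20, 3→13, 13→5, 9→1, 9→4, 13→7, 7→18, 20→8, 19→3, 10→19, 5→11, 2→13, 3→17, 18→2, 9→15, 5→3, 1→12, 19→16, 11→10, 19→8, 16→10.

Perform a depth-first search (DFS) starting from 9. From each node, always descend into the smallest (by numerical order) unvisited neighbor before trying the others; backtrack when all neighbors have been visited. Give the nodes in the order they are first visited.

9, 1, 8, 15, 11, 4, 10, 14, 6, 12, 19, 3, 13, 5, 7, 18, 2, 17, 20, 16

Visit 9
9 → 1
1 → 8
8 → 15
15 → 11
11 → 4
11 → 10
10 → 14
14 → 6
14 → 12
10 → 19
19 → 3
3 → 13
13 → 5
13 → 7
7 → 18
18 → 2
3 → 17
17 → 20
19 → 16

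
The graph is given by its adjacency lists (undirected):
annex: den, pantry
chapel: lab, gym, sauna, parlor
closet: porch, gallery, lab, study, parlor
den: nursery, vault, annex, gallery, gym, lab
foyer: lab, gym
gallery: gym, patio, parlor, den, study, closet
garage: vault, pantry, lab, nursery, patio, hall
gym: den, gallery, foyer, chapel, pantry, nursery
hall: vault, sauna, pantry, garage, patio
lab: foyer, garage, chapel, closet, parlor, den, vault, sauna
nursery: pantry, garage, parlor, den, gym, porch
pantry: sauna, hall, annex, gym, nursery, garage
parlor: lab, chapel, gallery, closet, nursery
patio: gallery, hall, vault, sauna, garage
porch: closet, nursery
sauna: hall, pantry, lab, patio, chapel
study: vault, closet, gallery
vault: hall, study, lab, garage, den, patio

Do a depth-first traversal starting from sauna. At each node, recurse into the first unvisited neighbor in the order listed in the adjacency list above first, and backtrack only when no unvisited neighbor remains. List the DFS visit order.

sauna -> hall -> vault -> study -> closet -> porch -> nursery -> pantry -> annex -> den -> gallery -> gym -> foyer -> lab -> garage -> patio -> chapel -> parlor

Visit sauna
sauna → hall
hall → vault
vault → study
study → closet
closet → porch
porch → nursery
nursery → pantry
pantry → annex
annex → den
den → gallery
gallery → gym
gym → foyer
foyer → lab
lab → garage
garage → patio
lab → chapel
chapel → parlor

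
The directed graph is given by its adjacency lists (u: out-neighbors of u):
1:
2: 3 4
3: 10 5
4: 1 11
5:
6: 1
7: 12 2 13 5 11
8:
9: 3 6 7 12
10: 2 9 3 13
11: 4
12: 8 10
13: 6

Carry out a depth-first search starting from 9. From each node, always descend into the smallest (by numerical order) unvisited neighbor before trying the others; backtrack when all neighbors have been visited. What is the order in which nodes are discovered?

9 → 3 → 5 → 10 → 2 → 4 → 1 → 11 → 13 → 6 → 7 → 12 → 8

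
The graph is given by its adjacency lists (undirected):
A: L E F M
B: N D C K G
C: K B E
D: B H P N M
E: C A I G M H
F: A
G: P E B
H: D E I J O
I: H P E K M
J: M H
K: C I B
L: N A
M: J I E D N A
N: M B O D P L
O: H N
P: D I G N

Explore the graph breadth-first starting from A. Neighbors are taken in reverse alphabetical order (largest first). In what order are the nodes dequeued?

A -> M -> L -> F -> E -> N -> J -> I -> D -> H -> G -> C -> P -> O -> B -> K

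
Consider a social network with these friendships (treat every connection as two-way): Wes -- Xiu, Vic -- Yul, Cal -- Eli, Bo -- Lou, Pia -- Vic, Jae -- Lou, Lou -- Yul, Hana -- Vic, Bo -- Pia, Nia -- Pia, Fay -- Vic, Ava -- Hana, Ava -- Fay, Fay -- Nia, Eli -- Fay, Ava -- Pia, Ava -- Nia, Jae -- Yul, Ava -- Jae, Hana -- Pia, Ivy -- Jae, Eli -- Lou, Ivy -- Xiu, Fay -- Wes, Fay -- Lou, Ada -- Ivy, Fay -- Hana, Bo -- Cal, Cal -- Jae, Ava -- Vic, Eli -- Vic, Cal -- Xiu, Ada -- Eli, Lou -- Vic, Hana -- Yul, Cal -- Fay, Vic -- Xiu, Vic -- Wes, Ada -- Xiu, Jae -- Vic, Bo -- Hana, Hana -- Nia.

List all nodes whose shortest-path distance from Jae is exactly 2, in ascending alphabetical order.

Ada, Bo, Eli, Fay, Hana, Nia, Pia, Wes, Xiu

Level 0: Jae
Level 1: Ava, Cal, Ivy, Lou, Vic, Yul
Level 2: Ada, Bo, Eli, Fay, Hana, Nia, Pia, Wes, Xiu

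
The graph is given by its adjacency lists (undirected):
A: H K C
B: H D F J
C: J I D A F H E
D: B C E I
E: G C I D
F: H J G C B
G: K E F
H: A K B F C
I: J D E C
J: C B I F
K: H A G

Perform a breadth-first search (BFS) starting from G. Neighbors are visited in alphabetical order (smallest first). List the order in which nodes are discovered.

G → E → F → K → C → D → I → B → H → J → A

Visit G; enqueue E, F, K → queue [E, F, K]
Visit E; enqueue C, D, I → queue [F, K, C, D, I]
Visit F; enqueue B, H, J → queue [K, C, D, I, B, H, J]
Visit K; enqueue A → queue [C, D, I, B, H, J, A]
Visit C → queue [D, I, B, H, J, A]
Visit D → queue [I, B, H, J, A]
Visit I → queue [B, H, J, A]
Visit B → queue [H, J, A]
Visit H → queue [J, A]
Visit J → queue [A]
Visit A → queue []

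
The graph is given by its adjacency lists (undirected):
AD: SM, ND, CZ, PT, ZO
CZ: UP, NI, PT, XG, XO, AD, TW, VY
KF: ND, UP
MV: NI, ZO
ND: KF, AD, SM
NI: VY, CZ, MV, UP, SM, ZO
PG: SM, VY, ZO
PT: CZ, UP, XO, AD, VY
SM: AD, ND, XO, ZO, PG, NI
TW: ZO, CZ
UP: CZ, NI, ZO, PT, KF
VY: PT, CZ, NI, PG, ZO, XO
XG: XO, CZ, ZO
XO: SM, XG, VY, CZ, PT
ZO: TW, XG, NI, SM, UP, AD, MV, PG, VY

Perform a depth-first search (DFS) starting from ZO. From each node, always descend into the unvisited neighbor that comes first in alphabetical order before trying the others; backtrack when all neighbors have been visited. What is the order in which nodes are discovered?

Visit ZO
ZO → AD
AD → CZ
CZ → NI
NI → MV
NI → SM
SM → ND
ND → KF
KF → UP
UP → PT
PT → VY
VY → PG
VY → XO
XO → XG
CZ → TW

ZO, AD, CZ, NI, MV, SM, ND, KF, UP, PT, VY, PG, XO, XG, TW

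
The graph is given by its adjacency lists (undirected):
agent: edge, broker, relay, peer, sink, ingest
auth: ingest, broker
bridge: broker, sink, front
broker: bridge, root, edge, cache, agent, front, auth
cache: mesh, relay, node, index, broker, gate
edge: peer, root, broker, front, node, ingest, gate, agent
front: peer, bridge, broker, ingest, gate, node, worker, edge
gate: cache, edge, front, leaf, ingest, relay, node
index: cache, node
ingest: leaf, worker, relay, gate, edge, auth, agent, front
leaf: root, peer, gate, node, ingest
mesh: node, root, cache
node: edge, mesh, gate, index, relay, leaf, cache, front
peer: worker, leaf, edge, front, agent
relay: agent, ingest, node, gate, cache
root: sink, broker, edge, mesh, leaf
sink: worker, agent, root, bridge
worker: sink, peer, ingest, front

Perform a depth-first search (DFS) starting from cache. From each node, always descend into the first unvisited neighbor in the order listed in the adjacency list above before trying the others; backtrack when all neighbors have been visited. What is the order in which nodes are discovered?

cache, mesh, node, edge, peer, worker, sink, agent, broker, bridge, front, ingest, leaf, root, gate, relay, auth, index

Visit cache
cache → mesh
mesh → node
node → edge
edge → peer
peer → worker
worker → sink
sink → agent
agent → broker
broker → bridge
bridge → front
front → ingest
ingest → leaf
leaf → root
leaf → gate
gate → relay
ingest → auth
node → index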